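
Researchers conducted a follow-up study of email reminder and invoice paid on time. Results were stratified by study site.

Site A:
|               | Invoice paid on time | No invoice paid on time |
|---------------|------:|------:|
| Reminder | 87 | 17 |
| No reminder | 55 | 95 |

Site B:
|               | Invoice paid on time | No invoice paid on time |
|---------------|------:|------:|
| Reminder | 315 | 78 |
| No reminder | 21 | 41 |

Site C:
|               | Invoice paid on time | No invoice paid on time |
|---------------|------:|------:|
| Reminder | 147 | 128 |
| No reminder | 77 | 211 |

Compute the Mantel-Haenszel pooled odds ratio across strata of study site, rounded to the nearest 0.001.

4.680

OR_MH = Σ(aᵢdᵢ/nᵢ) / Σ(bᵢcᵢ/nᵢ), where nᵢ is the stratum total.
Stratum 1 (Site A): n = 254; a·d/n = 87·95/254 = 32.5394; b·c/n = 17·55/254 = 3.6811
Stratum 2 (Site B): n = 455; a·d/n = 315·41/455 = 28.3846; b·c/n = 78·21/455 = 3.6000
Stratum 3 (Site C): n = 563; a·d/n = 147·211/563 = 55.0924; b·c/n = 128·77/563 = 17.5062
OR_MH = (32.5394 + 28.3846 + 55.0924) / (3.6811 + 3.6000 + 17.5062) = 116.0163 / 24.7873 = 4.68047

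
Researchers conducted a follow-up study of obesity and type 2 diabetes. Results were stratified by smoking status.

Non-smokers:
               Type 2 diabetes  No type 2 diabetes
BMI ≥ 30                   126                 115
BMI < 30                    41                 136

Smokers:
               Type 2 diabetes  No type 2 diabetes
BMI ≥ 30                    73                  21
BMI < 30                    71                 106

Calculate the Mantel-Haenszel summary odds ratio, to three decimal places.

OR_MH = Σ(aᵢdᵢ/nᵢ) / Σ(bᵢcᵢ/nᵢ), where nᵢ is the stratum total.
Stratum 1 (Non-smokers): n = 418; a·d/n = 126·136/418 = 40.9952; b·c/n = 115·41/418 = 11.2799
Stratum 2 (Smokers): n = 271; a·d/n = 73·106/271 = 28.5535; b·c/n = 21·71/271 = 5.5018
OR_MH = (40.9952 + 28.5535) / (11.2799 + 5.5018) = 69.5487 / 16.7817 = 4.14431

4.144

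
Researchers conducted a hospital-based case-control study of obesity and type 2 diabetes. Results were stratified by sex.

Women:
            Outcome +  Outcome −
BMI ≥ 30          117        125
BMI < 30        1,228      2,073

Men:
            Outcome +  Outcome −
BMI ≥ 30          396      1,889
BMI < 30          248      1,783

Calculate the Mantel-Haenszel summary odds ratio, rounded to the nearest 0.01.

OR_MH = Σ(aᵢdᵢ/nᵢ) / Σ(bᵢcᵢ/nᵢ), where nᵢ is the stratum total.
Stratum 1 (Women): n = 3543; a·d/n = 117·2073/3543 = 68.4564; b·c/n = 125·1228/3543 = 43.3249
Stratum 2 (Men): n = 4316; a·d/n = 396·1783/4316 = 163.5931; b·c/n = 1889·248/4316 = 108.5431
OR_MH = (68.4564 + 163.5931) / (43.3249 + 108.5431) = 232.0495 / 151.8680 = 1.52797

1.53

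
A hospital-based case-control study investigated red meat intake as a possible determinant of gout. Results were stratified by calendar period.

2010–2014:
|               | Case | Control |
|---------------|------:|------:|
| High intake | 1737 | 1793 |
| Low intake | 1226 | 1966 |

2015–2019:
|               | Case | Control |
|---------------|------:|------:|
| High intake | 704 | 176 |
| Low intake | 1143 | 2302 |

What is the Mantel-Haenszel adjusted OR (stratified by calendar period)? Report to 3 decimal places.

2.363

OR_MH = Σ(aᵢdᵢ/nᵢ) / Σ(bᵢcᵢ/nᵢ), where nᵢ is the stratum total.
Stratum 1 (2010–2014): n = 6722; a·d/n = 1737·1966/6722 = 508.0247; b·c/n = 1793·1226/6722 = 327.0184
Stratum 2 (2015–2019): n = 4325; a·d/n = 704·2302/4325 = 374.7071; b·c/n = 176·1143/4325 = 46.5128
OR_MH = (508.0247 + 374.7071) / (327.0184 + 46.5128) = 882.7317 / 373.5313 = 2.36321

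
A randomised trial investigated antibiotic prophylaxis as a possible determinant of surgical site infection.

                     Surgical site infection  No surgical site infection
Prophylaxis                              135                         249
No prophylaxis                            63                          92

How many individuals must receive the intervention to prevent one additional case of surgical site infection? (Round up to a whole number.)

Risk in treated group = 135/384 = 0.35156; risk in control = 63/155 = 0.40645.
Absolute risk reduction = 0.40645 − 0.35156 = 0.05489
NNT = 1 / ARR = 1 / 0.05489 = 18.219 → round up → 19

19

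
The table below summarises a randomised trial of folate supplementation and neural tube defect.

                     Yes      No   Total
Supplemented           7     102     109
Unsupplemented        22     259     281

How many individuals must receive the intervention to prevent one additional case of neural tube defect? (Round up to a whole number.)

72

Risk in treated group = 7/109 = 0.06422; risk in control = 22/281 = 0.07829.
Absolute risk reduction = 0.07829 − 0.06422 = 0.01407
NNT = 1 / ARR = 1 / 0.01407 = 71.065 → round up → 72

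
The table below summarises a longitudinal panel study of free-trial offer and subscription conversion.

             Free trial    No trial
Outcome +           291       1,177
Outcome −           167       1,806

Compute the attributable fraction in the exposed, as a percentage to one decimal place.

Reading the table with exposure as columns: a = 291 (Free trial, case), b = 167 (Free trial, non-case), c = 1177 (No trial, case), d = 1806.
Risk in exposed = 291/458 = 0.63537; risk in unexposed = 1177/2983 = 0.39457.
RR = 0.63537/0.39457 = 1.61029
AR% = (RR − 1)/RR × 100 = (1.61029 − 1)/1.61029 × 100 = 37.8994%

37.9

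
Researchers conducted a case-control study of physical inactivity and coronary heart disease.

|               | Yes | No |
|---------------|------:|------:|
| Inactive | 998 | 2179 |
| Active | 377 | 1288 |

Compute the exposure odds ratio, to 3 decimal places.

1.565

Cells: a = 998, b = 2179, c = 377, d = 1288.
OR = (a·d)/(b·c) = (998 × 1288) / (2179 × 377) = 1285424 / 821483 = 1.56476
The odds of coronary heart disease are about 1.56 times as high in the inactive group.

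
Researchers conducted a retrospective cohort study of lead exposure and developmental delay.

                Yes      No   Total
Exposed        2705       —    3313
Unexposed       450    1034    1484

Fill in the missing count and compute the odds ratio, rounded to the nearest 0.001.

The missing cell is in the exposed row: 3313 − 2705 = 608.
So a = 2705, b = 608, c = 450, d = 1034.
OR = (a·d)/(b·c) = (2705 × 1034) / (608 × 450) = 2796970 / 273600 = 10.22284

10.223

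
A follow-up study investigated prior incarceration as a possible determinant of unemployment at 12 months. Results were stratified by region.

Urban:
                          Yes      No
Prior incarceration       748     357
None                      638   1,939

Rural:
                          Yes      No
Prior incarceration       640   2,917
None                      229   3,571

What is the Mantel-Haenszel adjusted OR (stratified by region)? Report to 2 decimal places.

4.62

OR_MH = Σ(aᵢdᵢ/nᵢ) / Σ(bᵢcᵢ/nᵢ), where nᵢ is the stratum total.
Stratum 1 (Urban): n = 3682; a·d/n = 748·1939/3682 = 393.9087; b·c/n = 357·638/3682 = 61.8593
Stratum 2 (Rural): n = 7357; a·d/n = 640·3571/7357 = 310.6484; b·c/n = 2917·229/7357 = 90.7969
OR_MH = (393.9087 + 310.6484) / (61.8593 + 90.7969) = 704.5571 / 152.6562 = 4.61532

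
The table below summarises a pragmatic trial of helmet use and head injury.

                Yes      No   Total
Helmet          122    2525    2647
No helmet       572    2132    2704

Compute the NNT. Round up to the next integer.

7

Risk in treated group = 122/2647 = 0.04609; risk in control = 572/2704 = 0.21154.
Absolute risk reduction = 0.21154 − 0.04609 = 0.16545
NNT = 1 / ARR = 1 / 0.16545 = 6.044 → round up → 7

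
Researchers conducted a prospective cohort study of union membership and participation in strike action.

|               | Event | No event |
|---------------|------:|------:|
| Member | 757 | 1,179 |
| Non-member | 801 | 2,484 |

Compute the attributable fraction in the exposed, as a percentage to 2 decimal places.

37.64

Cells: a = 757, b = 1179, c = 801, d = 2484.
Risk in exposed = 757/1936 = 0.39101; risk in unexposed = 801/3285 = 0.24384.
RR = 0.39101/0.24384 = 1.60359
AR% = (RR − 1)/RR × 100 = (1.60359 − 1)/1.60359 × 100 = 37.6399%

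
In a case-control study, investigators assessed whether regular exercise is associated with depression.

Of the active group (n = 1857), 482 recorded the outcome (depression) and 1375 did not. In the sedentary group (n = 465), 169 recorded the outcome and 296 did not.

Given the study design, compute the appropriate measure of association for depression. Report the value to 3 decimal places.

0.614

From the description: a = 482, b = 1375, c = 169, d = 296.
This is a case-control study: participants were sampled on outcome status, so risks in the source population cannot be estimated directly — relative risk is not valid here. The odds ratio is the appropriate measure.
OR = (a·d)/(b·c) = (482 × 296) / (1375 × 169) = 142672 / 232375 = 0.61397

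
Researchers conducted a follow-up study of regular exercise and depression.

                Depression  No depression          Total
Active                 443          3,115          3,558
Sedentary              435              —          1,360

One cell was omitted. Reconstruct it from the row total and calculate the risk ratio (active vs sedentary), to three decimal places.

The missing cell is in the unexposed row: 1360 − 435 = 925.
So a = 443, b = 3115, c = 435, d = 925.
RR = [a/(a+b)] / [c/(c+d)] = (443/3558) / (435/1360) = 0.12451/0.31985 = 0.38927

0.389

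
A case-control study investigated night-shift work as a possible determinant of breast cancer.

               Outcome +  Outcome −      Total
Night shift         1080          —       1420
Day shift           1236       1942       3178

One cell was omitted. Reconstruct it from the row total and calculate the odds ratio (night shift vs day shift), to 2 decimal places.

The missing cell is in the exposed row: 1420 − 1080 = 340.
So a = 1080, b = 340, c = 1236, d = 1942.
OR = (a·d)/(b·c) = (1080 × 1942) / (340 × 1236) = 2097360 / 420240 = 4.99086

4.99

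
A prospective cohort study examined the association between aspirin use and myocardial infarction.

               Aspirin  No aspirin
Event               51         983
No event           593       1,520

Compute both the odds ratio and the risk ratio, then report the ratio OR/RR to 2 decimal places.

Reading the table with exposure as columns: a = 51 (Aspirin, case), b = 593 (Aspirin, non-case), c = 983 (No aspirin, case), d = 1520.
OR = (51·1520)/(593·983) = 77520/582919 = 0.13299
Risk in exposed = 51/644 = 0.07919; risk in unexposed = 983/2503 = 0.39273; RR = 0.20165
OR/RR = 0.13299 / 0.20165 = 0.65950
The outcome is not rare, so the OR lies further from 1 than the RR.

0.66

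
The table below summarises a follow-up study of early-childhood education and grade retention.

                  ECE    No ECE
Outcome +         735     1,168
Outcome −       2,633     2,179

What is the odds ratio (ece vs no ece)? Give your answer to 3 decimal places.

Reading the table with exposure as columns: a = 735 (ECE, case), b = 2633 (ECE, non-case), c = 1168 (No ECE, case), d = 2179.
OR = (a·d)/(b·c) = (735 × 2179) / (2633 × 1168) = 1601565 / 3075344 = 0.52078
Exposure is associated with lower odds of grade retention (OR = 0.52 < 1).

0.521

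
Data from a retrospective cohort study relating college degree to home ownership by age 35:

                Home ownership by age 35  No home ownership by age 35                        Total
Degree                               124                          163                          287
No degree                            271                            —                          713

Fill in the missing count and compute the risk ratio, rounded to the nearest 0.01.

1.14

The missing cell is in the unexposed row: 713 − 271 = 442.
So a = 124, b = 163, c = 271, d = 442.
RR = [a/(a+b)] / [c/(c+d)] = (124/287) / (271/713) = 0.43206/0.38008 = 1.13674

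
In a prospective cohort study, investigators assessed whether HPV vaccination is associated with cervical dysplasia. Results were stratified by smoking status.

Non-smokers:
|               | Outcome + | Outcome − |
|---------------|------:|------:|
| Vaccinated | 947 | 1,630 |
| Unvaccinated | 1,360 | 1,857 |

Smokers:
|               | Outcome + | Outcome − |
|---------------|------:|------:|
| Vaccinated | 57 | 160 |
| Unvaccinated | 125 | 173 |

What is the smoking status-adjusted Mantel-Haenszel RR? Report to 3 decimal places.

RR_MH = Σ(aᵢ·n₀ᵢ/nᵢ) / Σ(cᵢ·n₁ᵢ/nᵢ), with n₁ᵢ = aᵢ+bᵢ (exposed), n₀ᵢ = cᵢ+dᵢ (unexposed), nᵢ = n₁ᵢ+n₀ᵢ.
Stratum 1 (Non-smokers): n₁ = 2577, n₀ = 3217, n = 5794; a·n₀/n = 947·3217/5794 = 525.8024; c·n₁/n = 1360·2577/5794 = 604.8878
Stratum 2 (Smokers): n₁ = 217, n₀ = 298, n = 515; a·n₀/n = 57·298/515 = 32.9825; c·n₁/n = 125·217/515 = 52.6699
RR_MH = (525.8024 + 32.9825) / (604.8878 + 52.6699) = 558.7849 / 657.5577 = 0.84979

0.850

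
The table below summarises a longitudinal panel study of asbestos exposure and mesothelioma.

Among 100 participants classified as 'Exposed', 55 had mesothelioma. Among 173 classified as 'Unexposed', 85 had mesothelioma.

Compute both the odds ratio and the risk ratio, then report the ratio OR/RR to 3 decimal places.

1.130

From the description: a = 55, b = 45, c = 85, d = 88.
OR = (55·88)/(45·85) = 4840/3825 = 1.26536
Risk in exposed = 55/100 = 0.55000; risk in unexposed = 85/173 = 0.49133; RR = 1.11941
OR/RR = 1.26536 / 1.11941 = 1.13038
The outcome is not rare, so the OR lies further from 1 than the RR.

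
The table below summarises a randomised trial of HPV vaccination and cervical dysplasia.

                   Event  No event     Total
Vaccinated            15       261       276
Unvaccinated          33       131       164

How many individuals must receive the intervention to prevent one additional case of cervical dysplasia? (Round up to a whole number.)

Risk in treated group = 15/276 = 0.05435; risk in control = 33/164 = 0.20122.
Absolute risk reduction = 0.20122 − 0.05435 = 0.14687
NNT = 1 / ARR = 1 / 0.14687 = 6.809 → round up → 7

7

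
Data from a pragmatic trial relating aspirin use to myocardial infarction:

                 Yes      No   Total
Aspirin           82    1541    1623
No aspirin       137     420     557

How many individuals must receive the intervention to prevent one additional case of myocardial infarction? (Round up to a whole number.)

6

Risk in treated group = 82/1623 = 0.05052; risk in control = 137/557 = 0.24596.
Absolute risk reduction = 0.24596 − 0.05052 = 0.19544
NNT = 1 / ARR = 1 / 0.19544 = 5.117 → round up → 6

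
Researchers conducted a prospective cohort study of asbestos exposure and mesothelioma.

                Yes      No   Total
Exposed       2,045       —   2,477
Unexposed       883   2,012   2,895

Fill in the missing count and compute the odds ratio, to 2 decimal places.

The missing cell is in the exposed row: 2477 − 2045 = 432.
So a = 2045, b = 432, c = 883, d = 2012.
OR = (a·d)/(b·c) = (2045 × 2012) / (432 × 883) = 4114540 / 381456 = 10.78641

10.79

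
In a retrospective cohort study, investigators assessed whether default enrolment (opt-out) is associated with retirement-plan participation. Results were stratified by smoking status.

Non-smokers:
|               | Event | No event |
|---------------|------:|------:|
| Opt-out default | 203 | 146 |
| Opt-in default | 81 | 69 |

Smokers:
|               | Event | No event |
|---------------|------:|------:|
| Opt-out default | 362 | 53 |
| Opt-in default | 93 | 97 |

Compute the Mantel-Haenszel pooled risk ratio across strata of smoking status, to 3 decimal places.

RR_MH = Σ(aᵢ·n₀ᵢ/nᵢ) / Σ(cᵢ·n₁ᵢ/nᵢ), with n₁ᵢ = aᵢ+bᵢ (exposed), n₀ᵢ = cᵢ+dᵢ (unexposed), nᵢ = n₁ᵢ+n₀ᵢ.
Stratum 1 (Non-smokers): n₁ = 349, n₀ = 150, n = 499; a·n₀/n = 203·150/499 = 61.0220; c·n₁/n = 81·349/499 = 56.6513
Stratum 2 (Smokers): n₁ = 415, n₀ = 190, n = 605; a·n₀/n = 362·190/605 = 113.6860; c·n₁/n = 93·415/605 = 63.7934
RR_MH = (61.0220 + 113.6860) / (56.6513 + 63.7934) = 174.7080 / 120.4447 = 1.45052

1.451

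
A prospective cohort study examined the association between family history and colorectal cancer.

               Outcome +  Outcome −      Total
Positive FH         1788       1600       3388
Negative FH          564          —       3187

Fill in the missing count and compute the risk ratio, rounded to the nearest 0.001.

2.982

The missing cell is in the unexposed row: 3187 − 564 = 2623.
So a = 1788, b = 1600, c = 564, d = 2623.
RR = [a/(a+b)] / [c/(c+d)] = (1788/3388) / (564/3187) = 0.52774/0.17697 = 2.98213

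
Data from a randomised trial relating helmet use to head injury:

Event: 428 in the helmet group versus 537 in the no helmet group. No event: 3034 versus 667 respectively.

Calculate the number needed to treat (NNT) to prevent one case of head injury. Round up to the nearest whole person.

4

Risk in treated group = 428/3462 = 0.12363; risk in control = 537/1204 = 0.44601.
Absolute risk reduction = 0.44601 − 0.12363 = 0.32239
NNT = 1 / ARR = 1 / 0.32239 = 3.102 → round up → 4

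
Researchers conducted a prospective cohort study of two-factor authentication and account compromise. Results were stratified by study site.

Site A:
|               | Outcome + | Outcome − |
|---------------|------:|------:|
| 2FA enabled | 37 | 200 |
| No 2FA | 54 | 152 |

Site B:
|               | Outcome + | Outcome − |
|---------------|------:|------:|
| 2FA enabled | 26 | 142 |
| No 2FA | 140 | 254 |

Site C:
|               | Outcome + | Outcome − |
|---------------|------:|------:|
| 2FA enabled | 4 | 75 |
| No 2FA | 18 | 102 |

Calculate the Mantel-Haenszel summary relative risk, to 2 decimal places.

RR_MH = Σ(aᵢ·n₀ᵢ/nᵢ) / Σ(cᵢ·n₁ᵢ/nᵢ), with n₁ᵢ = aᵢ+bᵢ (exposed), n₀ᵢ = cᵢ+dᵢ (unexposed), nᵢ = n₁ᵢ+n₀ᵢ.
Stratum 1 (Site A): n₁ = 237, n₀ = 206, n = 443; a·n₀/n = 37·206/443 = 17.2054; c·n₁/n = 54·237/443 = 28.8894
Stratum 2 (Site B): n₁ = 168, n₀ = 394, n = 562; a·n₀/n = 26·394/562 = 18.2278; c·n₁/n = 140·168/562 = 41.8505
Stratum 3 (Site C): n₁ = 79, n₀ = 120, n = 199; a·n₀/n = 4·120/199 = 2.4121; c·n₁/n = 18·79/199 = 7.1457
RR_MH = (17.2054 + 18.2278 + 2.4121) / (28.8894 + 41.8505 + 7.1457) = 37.8452 / 77.8857 = 0.48591

0.49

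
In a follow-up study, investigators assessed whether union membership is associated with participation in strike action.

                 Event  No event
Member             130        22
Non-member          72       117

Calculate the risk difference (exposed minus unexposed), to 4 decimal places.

Cells: a = 130, b = 22, c = 72, d = 117.
Risk in exposed = 130/152 = 0.855263; risk in unexposed = 72/189 = 0.380952.
Risk difference = 0.855263 − 0.380952 = 0.474311

0.4743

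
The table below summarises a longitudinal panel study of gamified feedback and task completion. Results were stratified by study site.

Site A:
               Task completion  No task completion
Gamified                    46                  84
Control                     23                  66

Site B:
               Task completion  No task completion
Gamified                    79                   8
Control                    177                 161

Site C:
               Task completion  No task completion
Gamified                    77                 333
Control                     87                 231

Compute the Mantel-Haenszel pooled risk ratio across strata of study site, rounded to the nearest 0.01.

1.16

RR_MH = Σ(aᵢ·n₀ᵢ/nᵢ) / Σ(cᵢ·n₁ᵢ/nᵢ), with n₁ᵢ = aᵢ+bᵢ (exposed), n₀ᵢ = cᵢ+dᵢ (unexposed), nᵢ = n₁ᵢ+n₀ᵢ.
Stratum 1 (Site A): n₁ = 130, n₀ = 89, n = 219; a·n₀/n = 46·89/219 = 18.6941; c·n₁/n = 23·130/219 = 13.6530
Stratum 2 (Site B): n₁ = 87, n₀ = 338, n = 425; a·n₀/n = 79·338/425 = 62.8282; c·n₁/n = 177·87/425 = 36.2329
Stratum 3 (Site C): n₁ = 410, n₀ = 318, n = 728; a·n₀/n = 77·318/728 = 33.6346; c·n₁/n = 87·410/728 = 48.9973
RR_MH = (18.6941 + 62.8282 + 33.6346) / (13.6530 + 36.2329 + 48.9973) = 115.1569 / 98.8832 = 1.16458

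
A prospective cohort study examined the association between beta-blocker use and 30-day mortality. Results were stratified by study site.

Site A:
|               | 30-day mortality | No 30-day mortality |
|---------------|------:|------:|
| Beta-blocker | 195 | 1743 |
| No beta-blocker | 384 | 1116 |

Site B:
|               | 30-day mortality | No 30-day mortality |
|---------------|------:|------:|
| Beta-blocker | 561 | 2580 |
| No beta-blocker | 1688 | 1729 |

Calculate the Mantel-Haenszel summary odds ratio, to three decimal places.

0.246

OR_MH = Σ(aᵢdᵢ/nᵢ) / Σ(bᵢcᵢ/nᵢ), where nᵢ is the stratum total.
Stratum 1 (Site A): n = 3438; a·d/n = 195·1116/3438 = 63.2984; b·c/n = 1743·384/3438 = 194.6806
Stratum 2 (Site B): n = 6558; a·d/n = 561·1729/6558 = 147.9062; b·c/n = 2580·1688/6558 = 664.0805
OR_MH = (63.2984 + 147.9062) / (194.6806 + 664.0805) = 211.2047 / 858.7611 = 0.24594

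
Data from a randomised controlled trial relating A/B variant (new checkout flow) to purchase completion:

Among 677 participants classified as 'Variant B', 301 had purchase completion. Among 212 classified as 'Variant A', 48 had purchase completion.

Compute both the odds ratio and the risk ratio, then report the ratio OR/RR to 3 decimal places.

From the description: a = 301, b = 376, c = 48, d = 164.
OR = (301·164)/(376·48) = 49364/18048 = 2.73515
Risk in exposed = 301/677 = 0.44461; risk in unexposed = 48/212 = 0.22642; RR = 1.96369
OR/RR = 2.73515 / 1.96369 = 1.39286
The outcome is not rare, so the OR lies further from 1 than the RR.

1.393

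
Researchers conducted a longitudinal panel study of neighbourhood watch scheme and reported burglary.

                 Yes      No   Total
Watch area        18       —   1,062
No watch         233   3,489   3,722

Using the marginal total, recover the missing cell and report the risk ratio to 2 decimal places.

0.27

The missing cell is in the exposed row: 1062 − 18 = 1044.
So a = 18, b = 1044, c = 233, d = 3489.
RR = [a/(a+b)] / [c/(c+d)] = (18/1062) / (233/3722) = 0.01695/0.06260 = 0.27075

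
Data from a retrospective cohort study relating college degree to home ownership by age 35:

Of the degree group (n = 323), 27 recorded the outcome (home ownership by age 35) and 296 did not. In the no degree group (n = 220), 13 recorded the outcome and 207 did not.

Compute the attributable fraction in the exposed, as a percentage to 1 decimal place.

From the description: a = 27, b = 296, c = 13, d = 207.
Risk in exposed = 27/323 = 0.08359; risk in unexposed = 13/220 = 0.05909.
RR = 0.08359/0.05909 = 1.41462
AR% = (RR − 1)/RR × 100 = (1.41462 − 1)/1.41462 × 100 = 29.3098%

29.3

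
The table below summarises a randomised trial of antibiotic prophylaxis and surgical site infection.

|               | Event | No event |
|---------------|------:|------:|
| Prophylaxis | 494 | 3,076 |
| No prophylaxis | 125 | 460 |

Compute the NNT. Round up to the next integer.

Risk in treated group = 494/3570 = 0.13838; risk in control = 125/585 = 0.21368.
Absolute risk reduction = 0.21368 − 0.13838 = 0.07530
NNT = 1 / ARR = 1 / 0.07530 = 13.280 → round up → 14

14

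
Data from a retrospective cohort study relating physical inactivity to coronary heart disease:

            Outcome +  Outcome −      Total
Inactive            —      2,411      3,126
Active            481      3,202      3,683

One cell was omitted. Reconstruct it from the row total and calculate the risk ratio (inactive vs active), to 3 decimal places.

The missing cell is in the exposed row: 3126 − 2411 = 715.
So a = 715, b = 2411, c = 481, d = 3202.
RR = [a/(a+b)] / [c/(c+d)] = (715/3126) / (481/3683) = 0.22873/0.13060 = 1.75135

1.751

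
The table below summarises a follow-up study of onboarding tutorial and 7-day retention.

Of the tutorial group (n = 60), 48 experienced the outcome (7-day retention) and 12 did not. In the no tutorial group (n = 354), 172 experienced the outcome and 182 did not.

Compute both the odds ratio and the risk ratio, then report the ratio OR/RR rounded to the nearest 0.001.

From the description: a = 48, b = 12, c = 172, d = 182.
OR = (48·182)/(12·172) = 8736/2064 = 4.23256
Risk in exposed = 48/60 = 0.80000; risk in unexposed = 172/354 = 0.48588; RR = 1.64651
OR/RR = 4.23256 / 1.64651 = 2.57062
The outcome is not rare, so the OR lies further from 1 than the RR.

2.571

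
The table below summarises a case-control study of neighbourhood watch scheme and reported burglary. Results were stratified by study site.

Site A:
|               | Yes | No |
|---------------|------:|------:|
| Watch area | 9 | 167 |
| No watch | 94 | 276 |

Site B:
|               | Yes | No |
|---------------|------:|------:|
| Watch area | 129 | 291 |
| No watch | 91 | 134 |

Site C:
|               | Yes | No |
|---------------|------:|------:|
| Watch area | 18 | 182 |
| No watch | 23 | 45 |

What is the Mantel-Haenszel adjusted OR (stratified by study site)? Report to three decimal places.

OR_MH = Σ(aᵢdᵢ/nᵢ) / Σ(bᵢcᵢ/nᵢ), where nᵢ is the stratum total.
Stratum 1 (Site A): n = 546; a·d/n = 9·276/546 = 4.5495; b·c/n = 167·94/546 = 28.7509
Stratum 2 (Site B): n = 645; a·d/n = 129·134/645 = 26.8000; b·c/n = 291·91/645 = 41.0558
Stratum 3 (Site C): n = 268; a·d/n = 18·45/268 = 3.0224; b·c/n = 182·23/268 = 15.6194
OR_MH = (4.5495 + 26.8000 + 3.0224) / (28.7509 + 41.0558 + 15.6194) = 34.3718 / 85.4261 = 0.40236

0.402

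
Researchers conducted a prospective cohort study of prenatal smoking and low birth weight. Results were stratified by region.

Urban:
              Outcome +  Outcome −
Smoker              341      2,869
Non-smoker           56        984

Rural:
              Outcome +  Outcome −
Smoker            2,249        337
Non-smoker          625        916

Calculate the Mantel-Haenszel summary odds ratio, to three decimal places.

6.508

OR_MH = Σ(aᵢdᵢ/nᵢ) / Σ(bᵢcᵢ/nᵢ), where nᵢ is the stratum total.
Stratum 1 (Urban): n = 4250; a·d/n = 341·984/4250 = 78.9515; b·c/n = 2869·56/4250 = 37.8033
Stratum 2 (Rural): n = 4127; a·d/n = 2249·916/4127 = 499.1723; b·c/n = 337·625/4127 = 51.0359
OR_MH = (78.9515 + 499.1723) / (37.8033 + 51.0359) = 578.1238 / 88.8392 = 6.50753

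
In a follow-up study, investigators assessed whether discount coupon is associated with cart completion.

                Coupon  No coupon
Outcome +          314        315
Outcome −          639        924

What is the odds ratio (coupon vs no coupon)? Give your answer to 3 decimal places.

1.441

Reading the table with exposure as columns: a = 314 (Coupon, case), b = 639 (Coupon, non-case), c = 315 (No coupon, case), d = 924.
OR = (a·d)/(b·c) = (314 × 924) / (639 × 315) = 290136 / 201285 = 1.44142
The odds of cart completion are about 1.44 times as high in the coupon group.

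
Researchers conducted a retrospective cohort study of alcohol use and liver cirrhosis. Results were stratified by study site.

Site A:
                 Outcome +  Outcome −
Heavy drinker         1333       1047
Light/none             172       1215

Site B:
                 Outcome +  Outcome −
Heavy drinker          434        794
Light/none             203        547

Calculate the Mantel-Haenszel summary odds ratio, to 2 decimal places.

4.25

OR_MH = Σ(aᵢdᵢ/nᵢ) / Σ(bᵢcᵢ/nᵢ), where nᵢ is the stratum total.
Stratum 1 (Site A): n = 3767; a·d/n = 1333·1215/3767 = 429.9429; b·c/n = 1047·172/3767 = 47.8057
Stratum 2 (Site B): n = 1978; a·d/n = 434·547/1978 = 120.0192; b·c/n = 794·203/1978 = 81.4874
OR_MH = (429.9429 + 120.0192) / (47.8057 + 81.4874) = 549.9621 / 129.2930 = 4.25361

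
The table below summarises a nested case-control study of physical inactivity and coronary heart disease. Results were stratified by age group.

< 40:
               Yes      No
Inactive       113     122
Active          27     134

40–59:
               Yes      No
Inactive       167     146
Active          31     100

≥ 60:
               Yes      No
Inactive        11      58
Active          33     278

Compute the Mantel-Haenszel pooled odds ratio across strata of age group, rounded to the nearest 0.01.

3.56

OR_MH = Σ(aᵢdᵢ/nᵢ) / Σ(bᵢcᵢ/nᵢ), where nᵢ is the stratum total.
Stratum 1 (< 40): n = 396; a·d/n = 113·134/396 = 38.2374; b·c/n = 122·27/396 = 8.3182
Stratum 2 (40–59): n = 444; a·d/n = 167·100/444 = 37.6126; b·c/n = 146·31/444 = 10.1937
Stratum 3 (≥ 60): n = 380; a·d/n = 11·278/380 = 8.0474; b·c/n = 58·33/380 = 5.0368
OR_MH = (38.2374 + 37.6126 + 8.0474) / (8.3182 + 10.1937 + 5.0368) = 83.8974 / 23.5487 = 3.56271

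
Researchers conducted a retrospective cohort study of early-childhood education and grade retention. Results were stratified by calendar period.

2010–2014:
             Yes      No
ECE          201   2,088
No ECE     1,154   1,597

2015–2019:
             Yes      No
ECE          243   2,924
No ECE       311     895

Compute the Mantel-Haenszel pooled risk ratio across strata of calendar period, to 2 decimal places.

0.24

RR_MH = Σ(aᵢ·n₀ᵢ/nᵢ) / Σ(cᵢ·n₁ᵢ/nᵢ), with n₁ᵢ = aᵢ+bᵢ (exposed), n₀ᵢ = cᵢ+dᵢ (unexposed), nᵢ = n₁ᵢ+n₀ᵢ.
Stratum 1 (2010–2014): n₁ = 2289, n₀ = 2751, n = 5040; a·n₀/n = 201·2751/5040 = 109.7125; c·n₁/n = 1154·2289/5040 = 524.1083
Stratum 2 (2015–2019): n₁ = 3167, n₀ = 1206, n = 4373; a·n₀/n = 243·1206/4373 = 67.0153; c·n₁/n = 311·3167/4373 = 225.2314
RR_MH = (109.7125 + 67.0153) / (524.1083 + 225.2314) = 176.7278 / 749.3398 = 0.23584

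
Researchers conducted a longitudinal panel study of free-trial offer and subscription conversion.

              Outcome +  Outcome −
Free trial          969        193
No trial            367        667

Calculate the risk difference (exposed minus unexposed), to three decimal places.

0.479

Cells: a = 969, b = 193, c = 367, d = 667.
Risk in exposed = 969/1162 = 0.833907; risk in unexposed = 367/1034 = 0.354932.
Risk difference = 0.833907 − 0.354932 = 0.478975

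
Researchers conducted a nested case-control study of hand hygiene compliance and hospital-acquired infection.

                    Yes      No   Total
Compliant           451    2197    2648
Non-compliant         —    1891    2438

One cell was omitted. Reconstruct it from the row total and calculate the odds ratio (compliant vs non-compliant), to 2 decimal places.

The missing cell is in the unexposed row: 2438 − 1891 = 547.
So a = 451, b = 2197, c = 547, d = 1891.
OR = (a·d)/(b·c) = (451 × 1891) / (2197 × 547) = 852841 / 1201759 = 0.70966

0.71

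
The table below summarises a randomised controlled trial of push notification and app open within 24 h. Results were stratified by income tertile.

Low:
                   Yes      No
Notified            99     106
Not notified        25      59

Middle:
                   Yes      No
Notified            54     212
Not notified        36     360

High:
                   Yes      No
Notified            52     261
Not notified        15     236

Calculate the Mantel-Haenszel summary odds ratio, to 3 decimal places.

OR_MH = Σ(aᵢdᵢ/nᵢ) / Σ(bᵢcᵢ/nᵢ), where nᵢ is the stratum total.
Stratum 1 (Low): n = 289; a·d/n = 99·59/289 = 20.2111; b·c/n = 106·25/289 = 9.1696
Stratum 2 (Middle): n = 662; a·d/n = 54·360/662 = 29.3656; b·c/n = 212·36/662 = 11.5287
Stratum 3 (High): n = 564; a·d/n = 52·236/564 = 21.7589; b·c/n = 261·15/564 = 6.9415
OR_MH = (20.2111 + 29.3656 + 21.7589) / (9.1696 + 11.5287 + 6.9415) = 71.3355 / 27.6397 = 2.58090

2.581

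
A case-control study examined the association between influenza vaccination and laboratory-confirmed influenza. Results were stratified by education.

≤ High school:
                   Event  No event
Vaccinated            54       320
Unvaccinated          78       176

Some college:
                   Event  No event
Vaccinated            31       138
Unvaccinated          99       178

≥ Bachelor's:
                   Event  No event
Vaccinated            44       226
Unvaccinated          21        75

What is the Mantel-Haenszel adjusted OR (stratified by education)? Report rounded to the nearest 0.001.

0.438

OR_MH = Σ(aᵢdᵢ/nᵢ) / Σ(bᵢcᵢ/nᵢ), where nᵢ is the stratum total.
Stratum 1 (≤ High school): n = 628; a·d/n = 54·176/628 = 15.1338; b·c/n = 320·78/628 = 39.7452
Stratum 2 (Some college): n = 446; a·d/n = 31·178/446 = 12.3722; b·c/n = 138·99/446 = 30.6323
Stratum 3 (≥ Bachelor's): n = 366; a·d/n = 44·75/366 = 9.0164; b·c/n = 226·21/366 = 12.9672
OR_MH = (15.1338 + 12.3722 + 9.0164) / (39.7452 + 30.6323 + 12.9672) = 36.5223 / 83.3447 = 0.43821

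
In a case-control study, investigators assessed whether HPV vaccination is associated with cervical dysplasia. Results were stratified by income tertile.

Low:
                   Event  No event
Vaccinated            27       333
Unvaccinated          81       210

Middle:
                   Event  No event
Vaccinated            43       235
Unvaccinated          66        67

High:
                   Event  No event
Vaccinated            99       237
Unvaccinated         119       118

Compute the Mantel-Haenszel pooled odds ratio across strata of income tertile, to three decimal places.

0.281

OR_MH = Σ(aᵢdᵢ/nᵢ) / Σ(bᵢcᵢ/nᵢ), where nᵢ is the stratum total.
Stratum 1 (Low): n = 651; a·d/n = 27·210/651 = 8.7097; b·c/n = 333·81/651 = 41.4332
Stratum 2 (Middle): n = 411; a·d/n = 43·67/411 = 7.0097; b·c/n = 235·66/411 = 37.7372
Stratum 3 (High): n = 573; a·d/n = 99·118/573 = 20.3874; b·c/n = 237·119/573 = 49.2199
OR_MH = (8.7097 + 7.0097 + 20.3874) / (41.4332 + 37.7372 + 49.2199) = 36.1068 / 128.3903 = 0.28123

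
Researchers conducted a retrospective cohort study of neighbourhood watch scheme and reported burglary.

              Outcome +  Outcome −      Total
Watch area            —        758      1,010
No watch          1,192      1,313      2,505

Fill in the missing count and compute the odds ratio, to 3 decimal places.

The missing cell is in the exposed row: 1010 − 758 = 252.
So a = 252, b = 758, c = 1192, d = 1313.
OR = (a·d)/(b·c) = (252 × 1313) / (758 × 1192) = 330876 / 903536 = 0.36620

0.366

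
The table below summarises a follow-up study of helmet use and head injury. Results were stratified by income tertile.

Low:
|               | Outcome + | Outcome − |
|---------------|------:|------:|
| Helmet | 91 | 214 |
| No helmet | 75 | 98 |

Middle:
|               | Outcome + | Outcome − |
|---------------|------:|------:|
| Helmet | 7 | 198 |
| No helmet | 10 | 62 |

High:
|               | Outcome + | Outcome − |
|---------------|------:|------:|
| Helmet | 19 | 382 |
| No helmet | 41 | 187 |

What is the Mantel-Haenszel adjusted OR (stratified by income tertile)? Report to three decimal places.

0.394

OR_MH = Σ(aᵢdᵢ/nᵢ) / Σ(bᵢcᵢ/nᵢ), where nᵢ is the stratum total.
Stratum 1 (Low): n = 478; a·d/n = 91·98/478 = 18.6569; b·c/n = 214·75/478 = 33.5774
Stratum 2 (Middle): n = 277; a·d/n = 7·62/277 = 1.5668; b·c/n = 198·10/277 = 7.1480
Stratum 3 (High): n = 629; a·d/n = 19·187/629 = 5.6486; b·c/n = 382·41/629 = 24.8998
OR_MH = (18.6569 + 1.5668 + 5.6486) / (33.5774 + 7.1480 + 24.8998) = 25.8723 / 65.6253 = 0.39424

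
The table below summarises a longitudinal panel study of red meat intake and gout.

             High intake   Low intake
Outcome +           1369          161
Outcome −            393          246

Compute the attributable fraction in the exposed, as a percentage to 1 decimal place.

Reading the table with exposure as columns: a = 1369 (High intake, case), b = 393 (High intake, non-case), c = 161 (Low intake, case), d = 246.
Risk in exposed = 1369/1762 = 0.77696; risk in unexposed = 161/407 = 0.39558.
RR = 0.77696/0.39558 = 1.96411
AR% = (RR − 1)/RR × 100 = (1.96411 − 1)/1.96411 × 100 = 49.0864%

49.1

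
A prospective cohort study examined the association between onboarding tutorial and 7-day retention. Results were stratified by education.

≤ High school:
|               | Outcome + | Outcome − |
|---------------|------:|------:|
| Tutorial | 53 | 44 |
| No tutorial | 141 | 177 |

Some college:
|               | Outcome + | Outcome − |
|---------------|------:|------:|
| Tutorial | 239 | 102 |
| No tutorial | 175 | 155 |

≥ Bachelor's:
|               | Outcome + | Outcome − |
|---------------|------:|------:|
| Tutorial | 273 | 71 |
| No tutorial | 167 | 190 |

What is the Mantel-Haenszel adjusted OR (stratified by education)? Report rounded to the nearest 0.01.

2.60

OR_MH = Σ(aᵢdᵢ/nᵢ) / Σ(bᵢcᵢ/nᵢ), where nᵢ is the stratum total.
Stratum 1 (≤ High school): n = 415; a·d/n = 53·177/415 = 22.6048; b·c/n = 44·141/415 = 14.9494
Stratum 2 (Some college): n = 671; a·d/n = 239·155/671 = 55.2086; b·c/n = 102·175/671 = 26.6021
Stratum 3 (≥ Bachelor's): n = 701; a·d/n = 273·190/701 = 73.9943; b·c/n = 71·167/701 = 16.9144
OR_MH = (22.6048 + 55.2086 + 73.9943) / (14.9494 + 26.6021 + 16.9144) = 151.8078 / 58.4659 = 2.59652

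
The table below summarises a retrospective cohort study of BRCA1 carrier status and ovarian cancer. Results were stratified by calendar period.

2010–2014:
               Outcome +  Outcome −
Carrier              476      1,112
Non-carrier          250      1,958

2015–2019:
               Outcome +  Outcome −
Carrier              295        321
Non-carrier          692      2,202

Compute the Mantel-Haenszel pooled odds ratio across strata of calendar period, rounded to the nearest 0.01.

OR_MH = Σ(aᵢdᵢ/nᵢ) / Σ(bᵢcᵢ/nᵢ), where nᵢ is the stratum total.
Stratum 1 (2010–2014): n = 3796; a·d/n = 476·1958/3796 = 245.5237; b·c/n = 1112·250/3796 = 73.2350
Stratum 2 (2015–2019): n = 3510; a·d/n = 295·2202/3510 = 185.0684; b·c/n = 321·692/3510 = 63.2855
OR_MH = (245.5237 + 185.0684) / (73.2350 + 63.2855) = 430.5921 / 136.5205 = 3.15405

3.15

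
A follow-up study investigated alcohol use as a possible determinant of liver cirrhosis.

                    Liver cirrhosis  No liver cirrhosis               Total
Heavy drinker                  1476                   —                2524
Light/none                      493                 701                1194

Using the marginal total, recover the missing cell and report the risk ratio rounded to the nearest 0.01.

1.42

The missing cell is in the exposed row: 2524 − 1476 = 1048.
So a = 1476, b = 1048, c = 493, d = 701.
RR = [a/(a+b)] / [c/(c+d)] = (1476/2524) / (493/1194) = 0.58479/0.41290 = 1.41630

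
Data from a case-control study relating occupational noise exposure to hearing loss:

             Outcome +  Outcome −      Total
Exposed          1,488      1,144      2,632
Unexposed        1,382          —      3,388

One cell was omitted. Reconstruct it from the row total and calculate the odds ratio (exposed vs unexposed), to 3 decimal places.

1.888

The missing cell is in the unexposed row: 3388 − 1382 = 2006.
So a = 1488, b = 1144, c = 1382, d = 2006.
OR = (a·d)/(b·c) = (1488 × 2006) / (1144 × 1382) = 2984928 / 1581008 = 1.88799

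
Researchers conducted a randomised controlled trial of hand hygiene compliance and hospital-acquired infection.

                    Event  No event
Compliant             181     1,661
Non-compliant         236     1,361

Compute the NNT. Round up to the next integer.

Risk in treated group = 181/1842 = 0.09826; risk in control = 236/1597 = 0.14778.
Absolute risk reduction = 0.14778 − 0.09826 = 0.04951
NNT = 1 / ARR = 1 / 0.04951 = 20.196 → round up → 21

21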